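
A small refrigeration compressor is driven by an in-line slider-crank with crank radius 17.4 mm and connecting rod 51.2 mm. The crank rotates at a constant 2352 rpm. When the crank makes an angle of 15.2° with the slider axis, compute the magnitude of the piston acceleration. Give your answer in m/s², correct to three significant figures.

1330

ω = 2π·2352/60 = 246.3 rad/s
x(θ) = r cosθ + √(L² − r² sin²θ); with ω constant, a = ω²·d²x/dθ².
d²x/dθ² = −r cosθ − r²(cos2θ)/√u − r⁴ sin²2θ/(4u^{3/2}),  u = L² − r² sin²θ = 0.00260063 m².
Substituting r = 0.0174 m, L = 0.0512 m, θ = 15.2°: d²x/dθ² = -0.021956 m.
a = ω²·d²x/dθ² = (246.3)²·(-0.021956) = -1332 m/s²;  |a| = 1332 m/s².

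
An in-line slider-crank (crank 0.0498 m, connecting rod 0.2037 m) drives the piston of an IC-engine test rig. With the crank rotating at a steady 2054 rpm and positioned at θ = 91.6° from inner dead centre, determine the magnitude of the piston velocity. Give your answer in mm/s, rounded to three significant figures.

10600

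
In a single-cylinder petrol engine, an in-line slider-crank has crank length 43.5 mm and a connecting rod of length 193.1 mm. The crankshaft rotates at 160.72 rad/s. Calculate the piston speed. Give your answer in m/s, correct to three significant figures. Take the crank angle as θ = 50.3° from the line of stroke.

6.17

ω = 160.7 rad/s
For an in-line slider-crank, x = r cosθ + √(L² − r² sin²θ), so v = −rω sinθ·[1 + r cosθ/√(L² − r² sin²θ)].
With r = 0.0435 m, L = 0.1931 m, θ = 50.3°: √(L² − r² sin²θ) = 0.19018 m.
v = −0.0435·160.7·0.76940·[1 + 0.0435·0.63877/0.19018] = -6.165 m/s.
|v| = 6.165 m/s.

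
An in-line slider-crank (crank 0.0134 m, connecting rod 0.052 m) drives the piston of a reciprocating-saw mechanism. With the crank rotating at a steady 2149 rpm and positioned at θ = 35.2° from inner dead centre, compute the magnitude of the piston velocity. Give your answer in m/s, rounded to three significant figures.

ω = 2π·2149/60 = 225 rad/s
For an in-line slider-crank, x = r cosθ + √(L² − r² sin²θ), so v = −rω sinθ·[1 + r cosθ/√(L² − r² sin²θ)].
With r = 0.0134 m, L = 0.052 m, θ = 35.2°: √(L² − r² sin²θ) = 0.051423 m.
v = −0.0134·225·0.57643·[1 + 0.0134·0.81714/0.051423] = -2.1084 m/s.
|v| = 2.1084 m/s.

2.11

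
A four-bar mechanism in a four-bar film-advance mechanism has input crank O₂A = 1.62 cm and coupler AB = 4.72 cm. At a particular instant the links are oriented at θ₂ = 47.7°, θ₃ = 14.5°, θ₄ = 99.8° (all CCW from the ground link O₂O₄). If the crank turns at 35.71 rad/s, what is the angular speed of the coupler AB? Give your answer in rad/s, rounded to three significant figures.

9.70

ω₂ = 35.71 rad/s
Differentiating the loop-closure r₂e^{iθ₂}+r₃e^{iθ₃}=r₁+r₄e^{iθ₄} gives r₂ω₂e^{iθ₂}+r₃ω₃e^{iθ₃}=r₄ω₄e^{iθ₄}.
Eliminating the other unknown: ω₃ = r₂ω₂ sin(θ₄−θ₂) / [r₃ sin(θ₃−θ₄)].
Numerator sine = +0.78908; denominator sine = -0.99664.
Result = 0.0162·35.71·(+0.78908) / (0.0472·(-0.99664)) = -9.704 rad/s; magnitude 9.704 rad/s.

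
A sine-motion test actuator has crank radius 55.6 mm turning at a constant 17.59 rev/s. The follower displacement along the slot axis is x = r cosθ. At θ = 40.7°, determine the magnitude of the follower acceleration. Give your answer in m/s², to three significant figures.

ω = 110.5 rad/s (from 17.59 rev/s).
x = r cosθ ⇒ ẍ = −rω² cosθ (ω constant).
|a| = rω²|cosθ| = 0.0556·(110.5)²·|cos 40.7°| = 514.89 m/s².

515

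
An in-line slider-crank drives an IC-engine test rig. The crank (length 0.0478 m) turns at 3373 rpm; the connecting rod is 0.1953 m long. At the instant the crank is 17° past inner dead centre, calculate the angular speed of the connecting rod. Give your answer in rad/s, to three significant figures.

ω = 353.2 rad/s (converted from 3373 rpm).
The rod makes angle φ with the slider axis where L sinφ = r sinθ; differentiating, L cosφ·φ̇ = r ω cosθ.
L cosφ = √(L² − r² sin²θ) = 0.1948 m.
|ω_rod| = r ω |cosθ| / √(L² − r² sin²θ) = 0.0478·353.2·0.95630/0.1948 = 82.886 rad/s.

82.9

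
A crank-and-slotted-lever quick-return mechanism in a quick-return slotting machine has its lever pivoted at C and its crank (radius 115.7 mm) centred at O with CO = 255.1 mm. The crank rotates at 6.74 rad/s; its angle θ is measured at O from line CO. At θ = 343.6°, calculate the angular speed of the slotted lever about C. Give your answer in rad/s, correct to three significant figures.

ω = 6.74 rad/s
Crank pin A relative to C: A = (d + r cosθ, r sinθ); lever angle φ = atan2(r sinθ, d + r cosθ).
Differentiating tanφ: φ̇ = rω(d cosθ + r)/(d² + r² + 2dr cosθ).
d² + r² + 2dr cosθ = |CA|² = 0.135091 m²;  d cosθ + r = +0.36042 m.
|ω_lever| = |0.1157·6.74·+0.36042| / 0.135091 = 2.0805 rad/s.

2.08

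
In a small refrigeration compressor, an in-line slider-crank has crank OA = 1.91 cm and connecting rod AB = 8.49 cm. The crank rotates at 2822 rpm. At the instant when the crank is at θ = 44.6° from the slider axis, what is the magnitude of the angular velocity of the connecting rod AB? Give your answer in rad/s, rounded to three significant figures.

ω = 295.5 rad/s (converted from 2822 rpm).
The rod makes angle φ with the slider axis where L sinφ = r sinθ; differentiating, L cosφ·φ̇ = r ω cosθ.
L cosφ = √(L² − r² sin²θ) = 0.083834 m.
|ω_rod| = r ω |cosθ| / √(L² − r² sin²θ) = 0.0191·295.5·0.71203/0.083834 = 47.94 rad/s.

47.9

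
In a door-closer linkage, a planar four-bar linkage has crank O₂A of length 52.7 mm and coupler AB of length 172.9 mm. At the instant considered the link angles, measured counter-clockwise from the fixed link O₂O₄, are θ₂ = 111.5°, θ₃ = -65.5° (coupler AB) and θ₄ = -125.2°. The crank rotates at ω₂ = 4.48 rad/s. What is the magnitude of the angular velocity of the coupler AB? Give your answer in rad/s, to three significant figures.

1.32

ω₂ = 4.48 rad/s
Differentiating the loop-closure r₂e^{iθ₂}+r₃e^{iθ₃}=r₁+r₄e^{iθ₄} gives r₂ω₂e^{iθ₂}+r₃ω₃e^{iθ₃}=r₄ω₄e^{iθ₄}.
Eliminating the other unknown: ω₃ = r₂ω₂ sin(θ₄−θ₂) / [r₃ sin(θ₃−θ₄)].
Numerator sine = +0.83581; denominator sine = +0.86340.
Result = 0.0527·4.48·(+0.83581) / (0.1729·(+0.86340)) = +1.3219 rad/s; magnitude 1.3219 rad/s.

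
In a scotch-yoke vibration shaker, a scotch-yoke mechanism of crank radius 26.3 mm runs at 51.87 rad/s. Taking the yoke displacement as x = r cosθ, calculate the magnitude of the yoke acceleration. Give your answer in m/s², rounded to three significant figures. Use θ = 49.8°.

45.7

ω = 51.87 rad/s
x = r cosθ ⇒ ẍ = −rω² cosθ (ω constant).
|a| = rω²|cosθ| = 0.0263·(51.87)²·|cos 49.8°| = 45.673 m/s².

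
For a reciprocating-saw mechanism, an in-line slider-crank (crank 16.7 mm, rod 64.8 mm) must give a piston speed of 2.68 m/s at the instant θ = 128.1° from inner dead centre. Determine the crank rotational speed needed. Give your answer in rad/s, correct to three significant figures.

For an in-line slider-crank, |v_piston| = rω|sinθ|·[1 + r cosθ/√(L² − r² sin²θ)].
With r = 0.0167 m, L = 0.0648 m, θ = 128.1°: the bracketed kinematic factor |dx/dθ| = 0.011008 m.
ω = v/|dx/dθ| = 2.68/0.011008 = 243.47 rad/s.

243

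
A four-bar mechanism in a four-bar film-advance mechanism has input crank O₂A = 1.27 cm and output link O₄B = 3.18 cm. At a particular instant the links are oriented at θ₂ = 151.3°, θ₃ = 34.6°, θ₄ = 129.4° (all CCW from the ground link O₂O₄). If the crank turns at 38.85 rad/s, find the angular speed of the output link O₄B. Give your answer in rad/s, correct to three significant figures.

13.9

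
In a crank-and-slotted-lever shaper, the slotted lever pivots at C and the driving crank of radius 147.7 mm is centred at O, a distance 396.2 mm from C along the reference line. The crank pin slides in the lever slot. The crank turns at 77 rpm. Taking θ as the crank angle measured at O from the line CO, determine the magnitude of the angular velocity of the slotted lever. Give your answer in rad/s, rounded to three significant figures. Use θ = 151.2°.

ω = 8.063 rad/s (from 77 rpm).
Crank pin A relative to C: A = (d + r cosθ, r sinθ); lever angle φ = atan2(r sinθ, d + r cosθ).
Differentiating tanφ: φ̇ = rω(d cosθ + r)/(d² + r² + 2dr cosθ).
d² + r² + 2dr cosθ = |CA|² = 0.076229 m²;  d cosθ + r = -0.19949 m.
|ω_lever| = |0.1477·8.063·-0.19949| / 0.076229 = 3.1168 rad/s.

3.12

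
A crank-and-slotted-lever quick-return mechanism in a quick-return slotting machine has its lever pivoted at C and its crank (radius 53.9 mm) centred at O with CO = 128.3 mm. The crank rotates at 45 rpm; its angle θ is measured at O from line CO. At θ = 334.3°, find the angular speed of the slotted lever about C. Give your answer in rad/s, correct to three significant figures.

ω = 4.712 rad/s (from 45 rpm).
Crank pin A relative to C: A = (d + r cosθ, r sinθ); lever angle φ = atan2(r sinθ, d + r cosθ).
Differentiating tanφ: φ̇ = rω(d cosθ + r)/(d² + r² + 2dr cosθ).
d² + r² + 2dr cosθ = |CA|² = 0.0318287 m²;  d cosθ + r = +0.16951 m.
|ω_lever| = |0.0539·4.712·+0.16951| / 0.0318287 = 1.3527 rad/s.

1.35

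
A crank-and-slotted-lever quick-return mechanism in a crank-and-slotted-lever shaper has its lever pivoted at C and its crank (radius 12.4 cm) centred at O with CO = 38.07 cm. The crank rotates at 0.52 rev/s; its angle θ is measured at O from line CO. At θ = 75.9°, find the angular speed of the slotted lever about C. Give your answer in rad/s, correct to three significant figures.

0.479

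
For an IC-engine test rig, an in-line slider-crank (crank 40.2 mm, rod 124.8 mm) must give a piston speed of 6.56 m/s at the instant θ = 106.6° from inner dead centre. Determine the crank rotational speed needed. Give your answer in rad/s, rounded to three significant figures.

189

For an in-line slider-crank, |v_piston| = rω|sinθ|·[1 + r cosθ/√(L² − r² sin²θ)].
With r = 0.0402 m, L = 0.1248 m, θ = 106.6°: the bracketed kinematic factor |dx/dθ| = 0.034797 m.
ω = v/|dx/dθ| = 6.56/0.034797 = 188.52 rad/s.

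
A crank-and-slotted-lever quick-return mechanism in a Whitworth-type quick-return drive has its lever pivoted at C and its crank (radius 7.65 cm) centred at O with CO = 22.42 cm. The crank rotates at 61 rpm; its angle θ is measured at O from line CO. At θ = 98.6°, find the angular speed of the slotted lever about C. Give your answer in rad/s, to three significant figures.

ω = 6.388 rad/s (from 61 rpm).
Crank pin A relative to C: A = (d + r cosθ, r sinθ); lever angle φ = atan2(r sinθ, d + r cosθ).
Differentiating tanφ: φ̇ = rω(d cosθ + r)/(d² + r² + 2dr cosθ).
d² + r² + 2dr cosθ = |CA|² = 0.0509884 m²;  d cosθ + r = +0.042974 m.
|ω_lever| = |0.0765·6.388·+0.042974| / 0.0509884 = 0.41187 rad/s.

0.412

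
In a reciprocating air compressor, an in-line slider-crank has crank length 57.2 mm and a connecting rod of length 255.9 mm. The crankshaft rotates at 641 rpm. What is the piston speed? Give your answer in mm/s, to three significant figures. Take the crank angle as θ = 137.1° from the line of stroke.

2180

ω = 2π·641/60 = 67.13 rad/s
For an in-line slider-crank, x = r cosθ + √(L² − r² sin²θ), so v = −rω sinθ·[1 + r cosθ/√(L² − r² sin²θ)].
With r = 0.0572 m, L = 0.2559 m, θ = 137.1°: √(L² − r² sin²θ) = 0.25292 m.
v = −0.0572·67.13·0.68072·[1 + 0.0572·-0.73254/0.25292] = -2.1807 m/s.
|v| = 2.1807 m/s = 2180.7 mm/s.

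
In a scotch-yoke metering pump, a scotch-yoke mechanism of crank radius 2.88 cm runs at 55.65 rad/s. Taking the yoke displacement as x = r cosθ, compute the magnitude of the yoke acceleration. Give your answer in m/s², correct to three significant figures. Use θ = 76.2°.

21.3

ω = 55.65 rad/s
x = r cosθ ⇒ ẍ = −rω² cosθ (ω constant).
|a| = rω²|cosθ| = 0.0288·(55.65)²·|cos 76.2°| = 21.275 m/s².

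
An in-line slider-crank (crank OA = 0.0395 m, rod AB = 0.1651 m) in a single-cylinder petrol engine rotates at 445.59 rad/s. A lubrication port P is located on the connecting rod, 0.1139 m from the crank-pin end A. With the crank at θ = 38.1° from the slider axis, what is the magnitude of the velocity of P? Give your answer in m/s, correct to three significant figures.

13.0

ω = 445.6 rad/s.  Crank-pin speed |V_A| = rω = 17.601 m/s, perpendicular to OA.
Rod angle: sinφ = −(r/L) sinθ ⇒ φ = -8.489°; ω_rod = −rω cosθ/√(L²−r²sin²θ) = -84.822 rad/s.
V_P = V_A + ω_rod × AP, with AP = 0.1139 m along the rod.
Components: V_Px = −rω sinθ − a·ω_rod·sinφ = -12.287 m/s;  V_Py = rω cosθ + a·ω_rod·cosφ = +4.2953 m/s.
|V_P| = √(V_Px² + V_Py²) = 13.016 m/s.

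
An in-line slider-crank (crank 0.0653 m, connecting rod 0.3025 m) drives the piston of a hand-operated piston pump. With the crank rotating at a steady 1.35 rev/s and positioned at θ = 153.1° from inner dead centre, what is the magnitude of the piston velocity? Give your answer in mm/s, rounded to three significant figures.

202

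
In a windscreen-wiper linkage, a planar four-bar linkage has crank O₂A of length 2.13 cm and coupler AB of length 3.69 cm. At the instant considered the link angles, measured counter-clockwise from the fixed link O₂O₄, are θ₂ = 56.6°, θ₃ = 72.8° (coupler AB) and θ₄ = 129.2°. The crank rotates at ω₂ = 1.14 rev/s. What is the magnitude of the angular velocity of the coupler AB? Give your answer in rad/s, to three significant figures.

4.74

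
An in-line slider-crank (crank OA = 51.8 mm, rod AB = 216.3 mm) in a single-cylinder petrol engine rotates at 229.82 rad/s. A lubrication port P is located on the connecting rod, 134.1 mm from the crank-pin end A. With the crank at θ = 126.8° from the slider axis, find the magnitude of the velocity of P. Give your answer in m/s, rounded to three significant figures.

9.08

ω = 229.8 rad/s.  Crank-pin speed |V_A| = rω = 11.905 m/s, perpendicular to OA.
Rod angle: sinφ = −(r/L) sinθ ⇒ φ = -11.056°; ω_rod = −rω cosθ/√(L²−r²sin²θ) = +33.592 rad/s.
V_P = V_A + ω_rod × AP, with AP = 0.1341 m along the rod.
Components: V_Px = −rω sinθ − a·ω_rod·sinφ = -8.6686 m/s;  V_Py = rω cosθ + a·ω_rod·cosφ = -2.71 m/s.
|V_P| = √(V_Px² + V_Py²) = 9.0824 m/s.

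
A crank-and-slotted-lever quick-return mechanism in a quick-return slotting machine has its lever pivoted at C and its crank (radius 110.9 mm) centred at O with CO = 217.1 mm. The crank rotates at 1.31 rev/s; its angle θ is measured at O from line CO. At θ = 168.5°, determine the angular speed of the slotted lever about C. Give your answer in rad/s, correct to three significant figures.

ω = 8.231 rad/s (from 1.31 rev/s).
Crank pin A relative to C: A = (d + r cosθ, r sinθ); lever angle φ = atan2(r sinθ, d + r cosθ).
Differentiating tanφ: φ̇ = rω(d cosθ + r)/(d² + r² + 2dr cosθ).
d² + r² + 2dr cosθ = |CA|² = 0.0122451 m²;  d cosθ + r = -0.10184 m.
|ω_lever| = |0.1109·8.231·-0.10184| / 0.0122451 = 7.5918 rad/s.

7.59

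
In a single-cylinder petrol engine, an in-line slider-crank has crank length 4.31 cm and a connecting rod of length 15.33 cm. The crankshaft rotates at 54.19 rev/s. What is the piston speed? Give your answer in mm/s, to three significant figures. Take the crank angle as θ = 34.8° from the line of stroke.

ω = 2π·54.2 = 340.5 rad/s
For an in-line slider-crank, x = r cosθ + √(L² − r² sin²θ), so v = −rω sinθ·[1 + r cosθ/√(L² − r² sin²θ)].
With r = 0.0431 m, L = 0.1533 m, θ = 34.8°: √(L² − r² sin²θ) = 0.15131 m.
v = −0.0431·340.5·0.57071·[1 + 0.0431·0.82115/0.15131] = -10.334 m/s.
|v| = 10.334 m/s = 10334 mm/s.

10300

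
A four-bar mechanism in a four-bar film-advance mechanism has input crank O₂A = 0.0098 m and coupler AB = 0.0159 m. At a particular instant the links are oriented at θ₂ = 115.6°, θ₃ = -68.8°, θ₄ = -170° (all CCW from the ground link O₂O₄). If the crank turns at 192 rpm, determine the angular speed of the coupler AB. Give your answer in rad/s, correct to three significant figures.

ω₂ = 20.11 rad/s (from 192 rpm).
Differentiating the loop-closure r₂e^{iθ₂}+r₃e^{iθ₃}=r₁+r₄e^{iθ₄} gives r₂ω₂e^{iθ₂}+r₃ω₃e^{iθ₃}=r₄ω₄e^{iθ₄}.
Eliminating the other unknown: ω₃ = r₂ω₂ sin(θ₄−θ₂) / [r₃ sin(θ₃−θ₄)].
Numerator sine = +0.96316; denominator sine = +0.98096.
Result = 0.0098·20.11·(+0.96316) / (0.0159·(+0.98096)) = +12.168 rad/s; magnitude 12.168 rad/s.

12.2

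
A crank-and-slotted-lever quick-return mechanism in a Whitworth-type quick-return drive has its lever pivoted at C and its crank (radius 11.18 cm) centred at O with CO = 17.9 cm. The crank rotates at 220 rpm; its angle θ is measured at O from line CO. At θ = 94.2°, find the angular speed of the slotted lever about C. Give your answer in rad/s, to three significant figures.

ω = 23.04 rad/s (from 220 rpm).
Crank pin A relative to C: A = (d + r cosθ, r sinθ); lever angle φ = atan2(r sinθ, d + r cosθ).
Differentiating tanφ: φ̇ = rω(d cosθ + r)/(d² + r² + 2dr cosθ).
d² + r² + 2dr cosθ = |CA|² = 0.0416089 m²;  d cosθ + r = +0.09869 m.
|ω_lever| = |0.1118·23.04·+0.09869| / 0.0416089 = 6.1092 rad/s.

6.11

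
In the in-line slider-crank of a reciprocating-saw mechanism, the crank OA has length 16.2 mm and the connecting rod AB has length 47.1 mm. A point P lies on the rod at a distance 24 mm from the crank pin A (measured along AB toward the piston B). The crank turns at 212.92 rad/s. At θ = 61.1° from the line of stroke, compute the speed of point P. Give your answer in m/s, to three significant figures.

ω = 212.9 rad/s.  Crank-pin speed |V_A| = rω = 3.4493 m/s, perpendicular to OA.
Rod angle: sinφ = −(r/L) sinθ ⇒ φ = -17.525°; ω_rod = −rω cosθ/√(L²−r²sin²θ) = -37.115 rad/s.
V_P = V_A + ω_rod × AP, with AP = 0.024 m along the rod.
Components: V_Px = −rω sinθ − a·ω_rod·sinφ = -3.288 m/s;  V_Py = rω cosθ + a·ω_rod·cosφ = +0.81757 m/s.
|V_P| = √(V_Px² + V_Py²) = 3.3881 m/s.

3.39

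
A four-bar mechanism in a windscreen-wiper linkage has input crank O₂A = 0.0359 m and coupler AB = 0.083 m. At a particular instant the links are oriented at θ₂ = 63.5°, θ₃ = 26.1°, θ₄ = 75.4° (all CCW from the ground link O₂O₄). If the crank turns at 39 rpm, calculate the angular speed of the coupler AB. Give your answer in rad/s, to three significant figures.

0.480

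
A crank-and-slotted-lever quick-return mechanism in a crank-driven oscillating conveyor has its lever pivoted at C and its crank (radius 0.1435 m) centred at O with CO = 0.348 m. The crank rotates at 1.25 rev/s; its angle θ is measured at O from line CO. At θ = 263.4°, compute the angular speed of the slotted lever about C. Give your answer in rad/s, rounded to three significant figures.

0.896

ω = 7.854 rad/s (from 1.25 rev/s).
Crank pin A relative to C: A = (d + r cosθ, r sinθ); lever angle φ = atan2(r sinθ, d + r cosθ).
Differentiating tanφ: φ̇ = rω(d cosθ + r)/(d² + r² + 2dr cosθ).
d² + r² + 2dr cosθ = |CA|² = 0.130217 m²;  d cosθ + r = +0.1035 m.
|ω_lever| = |0.1435·7.854·+0.1035| / 0.130217 = 0.89582 rad/s.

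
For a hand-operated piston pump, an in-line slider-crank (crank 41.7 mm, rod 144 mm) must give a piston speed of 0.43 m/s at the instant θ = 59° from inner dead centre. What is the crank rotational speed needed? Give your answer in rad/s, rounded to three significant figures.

For an in-line slider-crank, |v_piston| = rω|sinθ|·[1 + r cosθ/√(L² − r² sin²θ)].
With r = 0.0417 m, L = 0.144 m, θ = 59°: the bracketed kinematic factor |dx/dθ| = 0.041247 m.
ω = v/|dx/dθ| = 0.43/0.041247 = 10.425 rad/s.

10.4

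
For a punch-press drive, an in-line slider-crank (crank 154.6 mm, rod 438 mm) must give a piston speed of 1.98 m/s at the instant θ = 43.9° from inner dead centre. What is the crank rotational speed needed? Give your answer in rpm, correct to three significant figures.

For an in-line slider-crank, |v_piston| = rω|sinθ|·[1 + r cosθ/√(L² − r² sin²θ)].
With r = 0.1546 m, L = 0.438 m, θ = 43.9°: the bracketed kinematic factor |dx/dθ| = 0.13532 m.
ω = v/|dx/dθ| = 1.98/0.13532 = 14.632 rad/s.
N = 60ω/(2π) = 139.73 rpm.

140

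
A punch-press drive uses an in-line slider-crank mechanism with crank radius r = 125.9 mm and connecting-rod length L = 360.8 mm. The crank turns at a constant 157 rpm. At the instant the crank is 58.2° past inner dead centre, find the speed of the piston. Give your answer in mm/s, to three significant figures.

2100

ω = 2π·157/60 = 16.44 rad/s
For an in-line slider-crank, x = r cosθ + √(L² − r² sin²θ), so v = −rω sinθ·[1 + r cosθ/√(L² − r² sin²θ)].
With r = 0.1259 m, L = 0.3608 m, θ = 58.2°: √(L² − r² sin²θ) = 0.34457 m.
v = −0.1259·16.44·0.84989·[1 + 0.1259·0.52696/0.34457] = -2.0979 m/s.
|v| = 2.0979 m/s = 2097.9 mm/s.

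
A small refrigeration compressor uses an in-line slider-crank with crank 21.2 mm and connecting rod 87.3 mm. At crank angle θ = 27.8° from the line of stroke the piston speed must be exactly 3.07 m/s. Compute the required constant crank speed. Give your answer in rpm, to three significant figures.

2440

For an in-line slider-crank, |v_piston| = rω|sinθ|·[1 + r cosθ/√(L² − r² sin²θ)].
With r = 0.0212 m, L = 0.0873 m, θ = 27.8°: the bracketed kinematic factor |dx/dθ| = 0.012025 m.
ω = v/|dx/dθ| = 3.07/0.012025 = 255.3 rad/s.
N = 60ω/(2π) = 2437.9 rpm.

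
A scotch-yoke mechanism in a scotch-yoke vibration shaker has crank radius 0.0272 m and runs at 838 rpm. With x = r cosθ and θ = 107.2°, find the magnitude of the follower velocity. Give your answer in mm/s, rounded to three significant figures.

ω = 87.76 rad/s (from 838 rpm).
x = r cosθ ⇒ ẋ = −rω sinθ.
|v| = rω|sinθ| = 0.0272·87.76·|sin 107.2°| = 2.2802 m/s = 2280.2 mm/s.

2280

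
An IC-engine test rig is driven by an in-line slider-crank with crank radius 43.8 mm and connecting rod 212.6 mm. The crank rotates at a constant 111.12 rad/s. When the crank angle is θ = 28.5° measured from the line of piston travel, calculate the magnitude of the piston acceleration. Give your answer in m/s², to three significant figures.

537

ω = 111.1 rad/s
x(θ) = r cosθ + √(L² − r² sin²θ); with ω constant, a = ω²·d²x/dθ².
d²x/dθ² = −r cosθ − r²(cos2θ)/√u − r⁴ sin²2θ/(4u^{3/2}),  u = L² − r² sin²θ = 0.044762 m².
Substituting r = 0.0438 m, L = 0.2126 m, θ = 28.5°: d²x/dθ² = -0.043499 m.
a = ω²·d²x/dθ² = (111.1)²·(-0.043499) = -537.11 m/s²;  |a| = 537.11 m/s².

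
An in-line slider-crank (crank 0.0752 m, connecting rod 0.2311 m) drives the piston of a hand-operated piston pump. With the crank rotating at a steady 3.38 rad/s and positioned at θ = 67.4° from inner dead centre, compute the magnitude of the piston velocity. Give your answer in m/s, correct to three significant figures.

ω = 3.38 rad/s
For an in-line slider-crank, x = r cosθ + √(L² − r² sin²θ), so v = −rω sinθ·[1 + r cosθ/√(L² − r² sin²θ)].
With r = 0.0752 m, L = 0.2311 m, θ = 67.4°: √(L² − r² sin²θ) = 0.22043 m.
v = −0.0752·3.38·0.92321·[1 + 0.0752·0.38430/0.22043] = -0.26542 m/s.
|v| = 0.26542 m/s.

0.265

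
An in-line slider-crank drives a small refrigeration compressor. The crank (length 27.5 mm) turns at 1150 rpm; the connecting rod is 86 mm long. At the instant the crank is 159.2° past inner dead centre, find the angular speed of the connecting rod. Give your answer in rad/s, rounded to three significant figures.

36.2

ω = 120.4 rad/s (converted from 1150 rpm).
The rod makes angle φ with the slider axis where L sinφ = r sinθ; differentiating, L cosφ·φ̇ = r ω cosθ.
L cosφ = √(L² − r² sin²θ) = 0.085444 m.
|ω_rod| = r ω |cosθ| / √(L² − r² sin²θ) = 0.0275·120.4·0.93483/0.085444 = 36.233 rad/s.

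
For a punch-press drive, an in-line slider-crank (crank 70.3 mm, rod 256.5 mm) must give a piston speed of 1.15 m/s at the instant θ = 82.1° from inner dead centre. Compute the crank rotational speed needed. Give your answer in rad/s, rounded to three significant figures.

15.9

For an in-line slider-crank, |v_piston| = rω|sinθ|·[1 + r cosθ/√(L² − r² sin²θ)].
With r = 0.0703 m, L = 0.2565 m, θ = 82.1°: the bracketed kinematic factor |dx/dθ| = 0.072358 m.
ω = v/|dx/dθ| = 1.15/0.072358 = 15.893 rad/s.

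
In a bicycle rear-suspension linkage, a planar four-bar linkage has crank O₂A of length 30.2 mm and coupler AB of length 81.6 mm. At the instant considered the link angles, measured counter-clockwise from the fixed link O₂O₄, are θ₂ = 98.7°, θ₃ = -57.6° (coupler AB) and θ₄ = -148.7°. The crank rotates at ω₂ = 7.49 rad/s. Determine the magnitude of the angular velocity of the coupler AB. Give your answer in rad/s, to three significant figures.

ω₂ = 7.49 rad/s
Differentiating the loop-closure r₂e^{iθ₂}+r₃e^{iθ₃}=r₁+r₄e^{iθ₄} gives r₂ω₂e^{iθ₂}+r₃ω₃e^{iθ₃}=r₄ω₄e^{iθ₄}.
Eliminating the other unknown: ω₃ = r₂ω₂ sin(θ₄−θ₂) / [r₃ sin(θ₃−θ₄)].
Numerator sine = +0.92321; denominator sine = +0.99982.
Result = 0.0302·7.49·(+0.92321) / (0.0816·(+0.99982)) = +2.5596 rad/s; magnitude 2.5596 rad/s.

2.56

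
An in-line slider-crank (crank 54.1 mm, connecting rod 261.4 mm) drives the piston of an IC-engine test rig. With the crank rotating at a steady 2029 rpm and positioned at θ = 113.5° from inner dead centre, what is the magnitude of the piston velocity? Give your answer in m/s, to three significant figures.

ω = 2π·2029/60 = 212.5 rad/s
For an in-line slider-crank, x = r cosθ + √(L² − r² sin²θ), so v = −rω sinθ·[1 + r cosθ/√(L² − r² sin²θ)].
With r = 0.0541 m, L = 0.2614 m, θ = 113.5°: √(L² − r² sin²θ) = 0.25665 m.
v = −0.0541·212.5·0.91706·[1 + 0.0541·-0.39875/0.25665] = -9.6555 m/s.
|v| = 9.6555 m/s.

9.66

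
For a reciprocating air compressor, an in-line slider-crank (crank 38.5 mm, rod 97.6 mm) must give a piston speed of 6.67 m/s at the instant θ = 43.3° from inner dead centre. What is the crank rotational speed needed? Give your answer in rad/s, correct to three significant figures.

195

For an in-line slider-crank, |v_piston| = rω|sinθ|·[1 + r cosθ/√(L² − r² sin²θ)].
With r = 0.0385 m, L = 0.0976 m, θ = 43.3°: the bracketed kinematic factor |dx/dθ| = 0.034278 m.
ω = v/|dx/dθ| = 6.67/0.034278 = 194.59 rad/s.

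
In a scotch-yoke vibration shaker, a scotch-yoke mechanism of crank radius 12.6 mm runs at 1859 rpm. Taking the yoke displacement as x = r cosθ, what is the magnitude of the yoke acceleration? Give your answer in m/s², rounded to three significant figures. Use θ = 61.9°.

ω = 194.7 rad/s (from 1859 rpm).
x = r cosθ ⇒ ẍ = −rω² cosθ (ω constant).
|a| = rω²|cosθ| = 0.0126·(194.7)²·|cos 61.9°| = 224.92 m/s².

225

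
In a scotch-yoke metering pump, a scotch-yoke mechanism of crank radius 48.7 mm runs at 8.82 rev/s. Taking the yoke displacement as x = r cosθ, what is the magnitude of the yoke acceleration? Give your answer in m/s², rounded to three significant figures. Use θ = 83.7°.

ω = 55.42 rad/s (from 8.82 rev/s).
x = r cosθ ⇒ ẍ = −rω² cosθ (ω constant).
|a| = rω²|cosθ| = 0.0487·(55.42)²·|cos 83.7°| = 16.412 m/s².

16.4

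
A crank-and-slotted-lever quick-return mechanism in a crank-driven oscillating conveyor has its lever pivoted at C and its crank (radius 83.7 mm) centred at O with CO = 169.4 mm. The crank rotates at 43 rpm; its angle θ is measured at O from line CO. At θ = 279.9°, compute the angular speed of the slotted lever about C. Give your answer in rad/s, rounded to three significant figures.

ω = 4.503 rad/s (from 43 rpm).
Crank pin A relative to C: A = (d + r cosθ, r sinθ); lever angle φ = atan2(r sinθ, d + r cosθ).
Differentiating tanφ: φ̇ = rω(d cosθ + r)/(d² + r² + 2dr cosθ).
d² + r² + 2dr cosθ = |CA|² = 0.0405775 m²;  d cosθ + r = +0.11282 m.
|ω_lever| = |0.0837·4.503·+0.11282| / 0.0405775 = 1.048 rad/s.

1.05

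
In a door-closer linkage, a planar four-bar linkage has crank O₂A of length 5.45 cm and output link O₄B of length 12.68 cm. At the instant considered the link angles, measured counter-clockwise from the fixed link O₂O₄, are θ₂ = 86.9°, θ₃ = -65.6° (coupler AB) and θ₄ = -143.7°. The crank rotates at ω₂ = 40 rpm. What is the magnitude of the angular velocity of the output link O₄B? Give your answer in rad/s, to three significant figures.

0.850

ω₂ = 4.189 rad/s (from 40 rpm).
Differentiating the loop-closure r₂e^{iθ₂}+r₃e^{iθ₃}=r₁+r₄e^{iθ₄} gives r₂ω₂e^{iθ₂}+r₃ω₃e^{iθ₃}=r₄ω₄e^{iθ₄}.
Eliminating the other unknown: ω₄ = r₂ω₂ sin(θ₂−θ₃) / [r₄ sin(θ₄−θ₃)].
Numerator sine = +0.46175; denominator sine = -0.97851.
Result = 0.0545·4.189·(+0.46175) / (0.1268·(-0.97851)) = -0.84958 rad/s; magnitude 0.84958 rad/s.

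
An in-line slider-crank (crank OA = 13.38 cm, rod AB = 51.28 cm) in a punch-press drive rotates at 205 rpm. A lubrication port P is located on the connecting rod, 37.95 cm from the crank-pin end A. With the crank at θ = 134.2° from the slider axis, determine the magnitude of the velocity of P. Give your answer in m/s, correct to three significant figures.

ω = 21.47 rad/s.  Crank-pin speed |V_A| = rω = 2.8724 m/s, perpendicular to OA.
Rod angle: sinφ = −(r/L) sinθ ⇒ φ = -10.781°; ω_rod = −rω cosθ/√(L²−r²sin²θ) = +3.9752 rad/s.
V_P = V_A + ω_rod × AP, with AP = 0.3795 m along the rod.
Components: V_Px = −rω sinθ − a·ω_rod·sinφ = -1.777 m/s;  V_Py = rω cosθ + a·ω_rod·cosφ = -0.52054 m/s.
|V_P| = √(V_Px² + V_Py²) = 1.8517 m/s.

1.85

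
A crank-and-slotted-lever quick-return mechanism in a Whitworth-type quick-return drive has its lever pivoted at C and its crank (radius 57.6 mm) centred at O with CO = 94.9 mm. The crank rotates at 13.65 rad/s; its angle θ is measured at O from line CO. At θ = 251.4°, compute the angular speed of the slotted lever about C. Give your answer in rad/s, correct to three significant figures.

2.43

ω = 13.65 rad/s
Crank pin A relative to C: A = (d + r cosθ, r sinθ); lever angle φ = atan2(r sinθ, d + r cosθ).
Differentiating tanφ: φ̇ = rω(d cosθ + r)/(d² + r² + 2dr cosθ).
d² + r² + 2dr cosθ = |CA|² = 0.00883675 m²;  d cosθ + r = +0.027331 m.
|ω_lever| = |0.0576·13.65·+0.027331| / 0.00883675 = 2.4317 rad/s.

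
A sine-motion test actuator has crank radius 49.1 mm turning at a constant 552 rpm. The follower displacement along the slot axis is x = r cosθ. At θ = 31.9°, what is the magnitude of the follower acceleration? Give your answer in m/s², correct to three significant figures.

139

ω = 57.81 rad/s (from 552 rpm).
x = r cosθ ⇒ ẍ = −rω² cosθ (ω constant).
|a| = rω²|cosθ| = 0.0491·(57.81)²·|cos 31.9°| = 139.29 m/s².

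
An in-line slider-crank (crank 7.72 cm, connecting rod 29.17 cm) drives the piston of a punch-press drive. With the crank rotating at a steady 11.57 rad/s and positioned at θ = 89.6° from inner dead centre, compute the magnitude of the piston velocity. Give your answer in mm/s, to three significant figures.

ω = 11.57 rad/s
For an in-line slider-crank, x = r cosθ + √(L² − r² sin²θ), so v = −rω sinθ·[1 + r cosθ/√(L² − r² sin²θ)].
With r = 0.0772 m, L = 0.2917 m, θ = 89.6°: √(L² − r² sin²θ) = 0.2813 m.
v = −0.0772·11.57·0.99998·[1 + 0.0772·0.00698/0.2813] = -0.89489 m/s.
|v| = 0.89489 m/s = 894.89 mm/s.

895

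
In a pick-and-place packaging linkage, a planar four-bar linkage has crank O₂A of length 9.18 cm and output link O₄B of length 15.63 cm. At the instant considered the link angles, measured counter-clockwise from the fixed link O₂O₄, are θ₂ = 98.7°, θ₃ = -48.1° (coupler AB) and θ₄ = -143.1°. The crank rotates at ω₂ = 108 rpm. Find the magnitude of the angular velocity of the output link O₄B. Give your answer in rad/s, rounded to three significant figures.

ω₂ = 11.31 rad/s (from 108 rpm).
Differentiating the loop-closure r₂e^{iθ₂}+r₃e^{iθ₃}=r₁+r₄e^{iθ₄} gives r₂ω₂e^{iθ₂}+r₃ω₃e^{iθ₃}=r₄ω₄e^{iθ₄}.
Eliminating the other unknown: ω₄ = r₂ω₂ sin(θ₂−θ₃) / [r₄ sin(θ₄−θ₃)].
Numerator sine = +0.54756; denominator sine = -0.99619.
Result = 0.0918·11.31·(+0.54756) / (0.1563·(-0.99619)) = -3.6511 rad/s; magnitude 3.6511 rad/s.

3.65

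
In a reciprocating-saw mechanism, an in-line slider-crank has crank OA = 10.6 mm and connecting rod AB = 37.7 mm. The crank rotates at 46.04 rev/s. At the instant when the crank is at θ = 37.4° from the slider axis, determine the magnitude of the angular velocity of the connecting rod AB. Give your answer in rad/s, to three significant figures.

ω = 289.3 rad/s (converted from 46.04 rev/s).
The rod makes angle φ with the slider axis where L sinφ = r sinθ; differentiating, L cosφ·φ̇ = r ω cosθ.
L cosφ = √(L² − r² sin²θ) = 0.037146 m.
|ω_rod| = r ω |cosθ| / √(L² − r² sin²θ) = 0.0106·289.3·0.79441/0.037146 = 65.577 rad/s.

65.6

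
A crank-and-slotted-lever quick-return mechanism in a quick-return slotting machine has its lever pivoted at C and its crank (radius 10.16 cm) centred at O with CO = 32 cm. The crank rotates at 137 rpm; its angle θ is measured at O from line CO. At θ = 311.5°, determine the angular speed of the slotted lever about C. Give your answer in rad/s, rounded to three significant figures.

2.93

ω = 14.35 rad/s (from 137 rpm).
Crank pin A relative to C: A = (d + r cosθ, r sinθ); lever angle φ = atan2(r sinθ, d + r cosθ).
Differentiating tanφ: φ̇ = rω(d cosθ + r)/(d² + r² + 2dr cosθ).
d² + r² + 2dr cosθ = |CA|² = 0.155809 m²;  d cosθ + r = +0.31364 m.
|ω_lever| = |0.1016·14.35·+0.31364| / 0.155809 = 2.9341 rad/s.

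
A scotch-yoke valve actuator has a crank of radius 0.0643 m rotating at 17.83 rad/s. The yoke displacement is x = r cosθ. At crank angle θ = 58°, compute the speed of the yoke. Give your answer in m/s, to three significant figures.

0.972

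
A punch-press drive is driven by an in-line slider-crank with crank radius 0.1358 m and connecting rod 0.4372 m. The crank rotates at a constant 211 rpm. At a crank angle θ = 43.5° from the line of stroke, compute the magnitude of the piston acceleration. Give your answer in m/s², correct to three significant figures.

ω = 2π·211/60 = 22.1 rad/s
x(θ) = r cosθ + √(L² − r² sin²θ); with ω constant, a = ω²·d²x/dθ².
d²x/dθ² = −r cosθ − r²(cos2θ)/√u − r⁴ sin²2θ/(4u^{3/2}),  u = L² − r² sin²θ = 0.182406 m².
Substituting r = 0.1358 m, L = 0.4372 m, θ = 43.5°: d²x/dθ² = -0.10185 m.
a = ω²·d²x/dθ² = (22.1)²·(-0.10185) = -49.728 m/s²;  |a| = 49.728 m/s².

49.7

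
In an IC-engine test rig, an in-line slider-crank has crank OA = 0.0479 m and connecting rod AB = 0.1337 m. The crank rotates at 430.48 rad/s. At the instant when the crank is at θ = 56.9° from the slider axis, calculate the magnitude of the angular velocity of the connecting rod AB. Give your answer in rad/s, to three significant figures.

88.3

ω = 430.5 rad/s
The rod makes angle φ with the slider axis where L sinφ = r sinθ; differentiating, L cosφ·φ̇ = r ω cosθ.
L cosφ = √(L² − r² sin²θ) = 0.12754 m.
|ω_rod| = r ω |cosθ| / √(L² − r² sin²θ) = 0.0479·430.5·0.54610/0.12754 = 88.293 rad/s.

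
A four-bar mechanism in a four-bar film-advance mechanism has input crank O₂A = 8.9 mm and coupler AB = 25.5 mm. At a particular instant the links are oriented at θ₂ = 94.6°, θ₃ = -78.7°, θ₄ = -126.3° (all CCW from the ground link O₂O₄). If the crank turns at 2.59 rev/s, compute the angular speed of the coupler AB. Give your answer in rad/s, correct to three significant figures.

5.04

ω₂ = 16.27 rad/s (from 2.59 rev/s).
Differentiating the loop-closure r₂e^{iθ₂}+r₃e^{iθ₃}=r₁+r₄e^{iθ₄} gives r₂ω₂e^{iθ₂}+r₃ω₃e^{iθ₃}=r₄ω₄e^{iθ₄}.
Eliminating the other unknown: ω₃ = r₂ω₂ sin(θ₄−θ₂) / [r₃ sin(θ₃−θ₄)].
Numerator sine = +0.65474; denominator sine = +0.73846.
Result = 0.0089·16.27·(+0.65474) / (0.0255·(+0.73846)) = +5.0359 rad/s; magnitude 5.0359 rad/s.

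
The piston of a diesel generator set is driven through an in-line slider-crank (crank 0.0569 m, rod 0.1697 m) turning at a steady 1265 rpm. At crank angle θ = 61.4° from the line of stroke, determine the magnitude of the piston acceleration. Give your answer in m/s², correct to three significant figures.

ω = 2π·1265/60 = 132.5 rad/s
x(θ) = r cosθ + √(L² − r² sin²θ); with ω constant, a = ω²·d²x/dθ².
d²x/dθ² = −r cosθ − r²(cos2θ)/√u − r⁴ sin²2θ/(4u^{3/2}),  u = L² − r² sin²θ = 0.0263024 m².
Substituting r = 0.0569 m, L = 0.1697 m, θ = 61.4°: d²x/dθ² = -0.016857 m.
a = ω²·d²x/dθ² = (132.5)²·(-0.016857) = -295.82 m/s²;  |a| = 295.82 m/s².

296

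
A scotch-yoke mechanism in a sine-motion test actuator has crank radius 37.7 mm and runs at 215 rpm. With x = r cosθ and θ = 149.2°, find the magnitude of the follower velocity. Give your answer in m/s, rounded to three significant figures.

0.435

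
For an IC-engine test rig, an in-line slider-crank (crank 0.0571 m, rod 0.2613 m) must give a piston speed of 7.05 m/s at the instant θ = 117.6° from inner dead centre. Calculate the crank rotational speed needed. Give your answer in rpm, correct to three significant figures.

For an in-line slider-crank, |v_piston| = rω|sinθ|·[1 + r cosθ/√(L² − r² sin²θ)].
With r = 0.0571 m, L = 0.2613 m, θ = 117.6°: the bracketed kinematic factor |dx/dθ| = 0.04538 m.
ω = v/|dx/dθ| = 7.05/0.04538 = 155.35 rad/s.
N = 60ω/(2π) = 1483.5 rpm.

1480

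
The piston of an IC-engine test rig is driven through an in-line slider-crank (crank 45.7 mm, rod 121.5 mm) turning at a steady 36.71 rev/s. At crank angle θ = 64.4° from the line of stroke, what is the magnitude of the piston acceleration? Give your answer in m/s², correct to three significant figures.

465

ω = 2π·36.7 = 230.7 rad/s
x(θ) = r cosθ + √(L² − r² sin²θ); with ω constant, a = ω²·d²x/dθ².
d²x/dθ² = −r cosθ − r²(cos2θ)/√u − r⁴ sin²2θ/(4u^{3/2}),  u = L² − r² sin²θ = 0.0130637 m².
Substituting r = 0.0457 m, L = 0.1215 m, θ = 64.4°: d²x/dθ² = -0.0087402 m.
a = ω²·d²x/dθ² = (230.7)²·(-0.0087402) = -465 m/s²;  |a| = 465 m/s².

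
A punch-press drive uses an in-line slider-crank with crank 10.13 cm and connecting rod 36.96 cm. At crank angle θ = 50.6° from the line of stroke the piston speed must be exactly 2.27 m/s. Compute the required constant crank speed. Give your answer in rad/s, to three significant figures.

For an in-line slider-crank, |v_piston| = rω|sinθ|·[1 + r cosθ/√(L² − r² sin²θ)].
With r = 0.1013 m, L = 0.3696 m, θ = 50.6°: the bracketed kinematic factor |dx/dθ| = 0.092212 m.
ω = v/|dx/dθ| = 2.27/0.092212 = 24.617 rad/s.

24.6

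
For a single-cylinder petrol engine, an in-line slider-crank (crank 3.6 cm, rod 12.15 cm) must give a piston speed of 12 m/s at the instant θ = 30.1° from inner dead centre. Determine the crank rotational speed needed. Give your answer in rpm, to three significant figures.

For an in-line slider-crank, |v_piston| = rω|sinθ|·[1 + r cosθ/√(L² − r² sin²θ)].
With r = 0.036 m, L = 0.1215 m, θ = 30.1°: the bracketed kinematic factor |dx/dθ| = 0.022734 m.
ω = v/|dx/dθ| = 12/0.022734 = 527.83 rad/s.
N = 60ω/(2π) = 5040.4 rpm.

5040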